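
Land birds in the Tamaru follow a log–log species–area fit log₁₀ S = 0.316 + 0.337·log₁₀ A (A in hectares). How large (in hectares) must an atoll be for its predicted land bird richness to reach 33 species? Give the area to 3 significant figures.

33 = 2.07 × A^0.337  ⇒  A^0.337 = 33/2.07 = 15.94
ln A = ln(15.94) / 0.337 = 2.7689 / 0.337 = 8.2163
A = e^8.2163 ≈ 3701 hectares

3700 hectares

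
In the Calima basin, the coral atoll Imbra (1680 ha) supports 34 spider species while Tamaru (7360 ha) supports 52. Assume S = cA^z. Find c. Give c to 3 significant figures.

z = ln(S₂/S₁) / ln(A₂/A₁) = ln(52/34) / ln(7360/1680) = 0.4249 / 1.4773 = 0.2876
c = S₁ / A₁^z = 34 / 1680^0.2876 = 34 / 8.465 = 4.016

4.02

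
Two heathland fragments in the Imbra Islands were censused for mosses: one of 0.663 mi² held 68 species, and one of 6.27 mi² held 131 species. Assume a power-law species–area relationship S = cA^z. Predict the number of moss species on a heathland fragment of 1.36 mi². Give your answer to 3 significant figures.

83.9

z = ln(131/68) / ln(6.27/0.663) = 0.6557 / 2.2468 = 0.2918
c = 68 / 0.663^0.2918 = 68 / 0.887 = 76.67
S₃ = 76.67 × 1.36^0.2918 = 76.67 × 1.094 ≈ 83.86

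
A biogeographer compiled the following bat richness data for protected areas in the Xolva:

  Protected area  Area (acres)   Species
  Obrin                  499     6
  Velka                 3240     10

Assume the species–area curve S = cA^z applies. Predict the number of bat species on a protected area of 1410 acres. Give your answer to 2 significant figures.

8.0

z = ln(10/6) / ln(3240/499) = 0.5108 / 1.8707 = 0.2731
c = 6 / 499^0.2731 = 6 / 5.454 = 1.1
S₃ = 1.1 × 1410^0.2731 = 1.1 × 7.243 ≈ 7.968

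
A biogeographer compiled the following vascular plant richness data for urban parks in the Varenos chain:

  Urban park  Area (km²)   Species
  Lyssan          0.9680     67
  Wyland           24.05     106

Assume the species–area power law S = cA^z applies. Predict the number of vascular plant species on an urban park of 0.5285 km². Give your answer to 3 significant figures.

z = ln(106/67) / ln(24.05/0.968) = 0.4587 / 3.2127 = 0.1428
c = 67 / 0.968^0.1428 = 67 / 0.9954 = 67.31
S₃ = 67.31 × 0.5285^0.1428 = 67.31 × 0.913 ≈ 61.45

61.5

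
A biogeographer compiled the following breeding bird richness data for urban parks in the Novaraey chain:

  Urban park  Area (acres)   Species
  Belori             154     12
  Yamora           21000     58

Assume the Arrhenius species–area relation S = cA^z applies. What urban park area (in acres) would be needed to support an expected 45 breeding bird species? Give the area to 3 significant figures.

z = ln(58/12) / ln(21000/154) = 1.5755 / 4.9153 = 0.3205
c = 12 / 154^0.3205 = 12 / 5.025 = 2.388
A = (45/2.388)^(1/0.3205) ⇒ ln A = ln(18.85)/0.3205 = 9.1605
A = e^9.1605 ≈ 9514 acres

9510 acres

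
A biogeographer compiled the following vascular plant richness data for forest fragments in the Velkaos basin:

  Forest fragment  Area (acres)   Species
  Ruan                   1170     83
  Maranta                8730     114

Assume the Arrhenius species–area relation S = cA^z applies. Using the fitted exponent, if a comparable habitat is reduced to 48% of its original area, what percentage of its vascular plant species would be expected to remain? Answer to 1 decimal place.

89.1%

z = ln(114/83) / ln(8730/1170) = 0.3174 / 2.0098 = 0.1579
S_new/S_old = (A_new/A_old)^z = 0.48^0.1579 = exp(0.1579 × -0.7340) = 0.8906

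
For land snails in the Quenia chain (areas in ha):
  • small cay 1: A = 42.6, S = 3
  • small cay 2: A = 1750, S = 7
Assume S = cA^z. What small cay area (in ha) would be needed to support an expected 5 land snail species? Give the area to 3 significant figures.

400 ha

z = ln(7/3) / ln(1750/42.6) = 0.8473 / 3.7155 = 0.2280
c = 3 / 42.6^0.2280 = 3 / 2.353 = 1.275
A = (5/1.275)^(1/0.2280) ⇒ ln A = ln(3.921)/0.2280 = 5.9919
A = e^5.9919 ≈ 400.2 ha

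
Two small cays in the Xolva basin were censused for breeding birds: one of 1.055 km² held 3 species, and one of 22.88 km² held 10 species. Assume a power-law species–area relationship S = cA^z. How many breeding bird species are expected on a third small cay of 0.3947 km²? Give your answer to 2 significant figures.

z = ln(10/3) / ln(22.88/1.055) = 1.2040 / 3.0767 = 0.3913
c = 3 / 1.055^0.3913 = 3 / 1.021 = 2.938
S₃ = 2.938 × 0.3947^0.3913 = 2.938 × 0.695 ≈ 2.042

2.0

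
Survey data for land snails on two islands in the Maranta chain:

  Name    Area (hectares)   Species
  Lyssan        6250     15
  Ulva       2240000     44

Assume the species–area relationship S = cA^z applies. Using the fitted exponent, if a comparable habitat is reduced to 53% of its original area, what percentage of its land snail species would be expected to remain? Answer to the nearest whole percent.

z = ln(44/15) / ln(2240000/6250) = 1.0761 / 5.8816 = 0.1830
S_new/S_old = (A_new/A_old)^z = 0.53^0.1830 = exp(0.1830 × -0.6349) = 0.8903

89%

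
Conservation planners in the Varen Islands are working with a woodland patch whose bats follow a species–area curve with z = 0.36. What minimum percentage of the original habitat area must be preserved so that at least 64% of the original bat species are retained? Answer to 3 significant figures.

28.9%

Need (A_new/A_old)^0.36 = 0.64, so A_new/A_old = 0.64^(1/0.36) = 0.64^2.778
ln(A_new/A_old) = ln 0.64 / 0.36 = -0.4463 / 0.36 = -1.2397
A_new/A_old = e^-1.2397 ≈ 0.2895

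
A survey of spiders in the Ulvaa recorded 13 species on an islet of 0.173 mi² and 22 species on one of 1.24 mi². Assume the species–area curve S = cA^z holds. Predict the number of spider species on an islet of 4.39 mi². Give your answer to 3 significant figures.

z = ln(22/13) / ln(1.24/0.173) = 0.5261 / 1.9696 = 0.2671
c = 13 / 0.173^0.2671 = 13 / 0.6259 = 20.77
S₃ = 20.77 × 4.39^0.2671 = 20.77 × 1.485 ≈ 30.84

30.8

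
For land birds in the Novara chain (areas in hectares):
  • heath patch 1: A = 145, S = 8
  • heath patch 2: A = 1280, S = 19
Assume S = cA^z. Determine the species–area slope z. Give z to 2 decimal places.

0.40

Taking logs: ln S = ln c + z ln A, so z = (ln S₂ − ln S₁)/(ln A₂ − ln A₁).
z = ln(19/8) / ln(1280/145) = ln(2.375) / ln(8.828) = 0.8650 / 2.1779 = 0.3972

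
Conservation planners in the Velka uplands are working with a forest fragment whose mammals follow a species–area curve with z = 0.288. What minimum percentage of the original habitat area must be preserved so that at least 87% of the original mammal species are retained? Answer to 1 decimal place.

Need (A_new/A_old)^0.288 = 0.87, so A_new/A_old = 0.87^(1/0.288) = 0.87^3.472
ln(A_new/A_old) = ln 0.87 / 0.288 = -0.1393 / 0.288 = -0.4835
A_new/A_old = e^-0.4835 ≈ 0.6166

61.7%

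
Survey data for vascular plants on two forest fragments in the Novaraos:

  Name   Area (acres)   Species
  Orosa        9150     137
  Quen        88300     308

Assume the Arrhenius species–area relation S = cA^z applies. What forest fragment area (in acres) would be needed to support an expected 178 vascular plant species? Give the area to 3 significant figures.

19000 acres

z = ln(308/137) / ln(88300/9150) = 0.8101 / 2.2670 = 0.3574
c = 137 / 9150^0.3574 = 137 / 26.04 = 5.261
A = (178/5.261)^(1/0.3574) ⇒ ln A = ln(33.83)/0.3574 = 9.8541
A = e^9.8541 ≈ 19037 acres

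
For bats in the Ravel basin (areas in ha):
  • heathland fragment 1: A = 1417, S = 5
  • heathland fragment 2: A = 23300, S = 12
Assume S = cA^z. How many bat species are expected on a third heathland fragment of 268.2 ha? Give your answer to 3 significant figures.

z = ln(12/5) / ln(23300/1417) = 0.8755 / 2.7999 = 0.3127
c = 5 / 1417^0.3127 = 5 / 9.669 = 0.5171
S₃ = 0.5171 × 268.2^0.3127 = 0.5171 × 5.745 ≈ 2.971

2.97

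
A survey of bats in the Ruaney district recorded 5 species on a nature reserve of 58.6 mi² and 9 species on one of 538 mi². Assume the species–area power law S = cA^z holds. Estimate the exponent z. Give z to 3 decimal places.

Taking logs: ln S = ln c + z ln A, so z = (ln S₂ − ln S₁)/(ln A₂ − ln A₁).
z = ln(9/5) / ln(538/58.6) = ln(1.8) / ln(9.181) = 0.5878 / 2.2171 = 0.2651

0.265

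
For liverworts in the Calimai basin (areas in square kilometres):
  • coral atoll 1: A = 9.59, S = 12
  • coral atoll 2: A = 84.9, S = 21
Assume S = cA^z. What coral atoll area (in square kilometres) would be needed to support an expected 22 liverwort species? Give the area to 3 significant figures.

102 square kilometres

z = ln(21/12) / ln(84.9/9.59) = 0.5596 / 2.1808 = 0.2566
c = 12 / 9.59^0.2566 = 12 / 1.786 = 6.718
A = (22/6.718)^(1/0.2566) ⇒ ln A = ln(3.275)/0.2566 = 4.6228
A = e^4.6228 ≈ 101.8 square kilometres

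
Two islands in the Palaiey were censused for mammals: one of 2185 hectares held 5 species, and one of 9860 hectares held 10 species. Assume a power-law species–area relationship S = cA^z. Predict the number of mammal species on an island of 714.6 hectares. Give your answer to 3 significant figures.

2.99

z = ln(10/5) / ln(9860/2185) = 0.6931 / 1.5069 = 0.4600
c = 5 / 2185^0.4600 = 5 / 34.37 = 0.1455
S₃ = 0.1455 × 714.6^0.4600 = 0.1455 × 20.55 ≈ 2.99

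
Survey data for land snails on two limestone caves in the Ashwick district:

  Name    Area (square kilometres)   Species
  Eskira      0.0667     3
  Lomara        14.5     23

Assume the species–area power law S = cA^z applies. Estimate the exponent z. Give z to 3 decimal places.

Taking logs: ln S = ln c + z ln A, so z = (ln S₂ − ln S₁)/(ln A₂ − ln A₁).
z = ln(23/3) / ln(14.5/0.0667) = ln(7.667) / ln(217.4) = 2.0369 / 5.3817 = 0.3785

0.378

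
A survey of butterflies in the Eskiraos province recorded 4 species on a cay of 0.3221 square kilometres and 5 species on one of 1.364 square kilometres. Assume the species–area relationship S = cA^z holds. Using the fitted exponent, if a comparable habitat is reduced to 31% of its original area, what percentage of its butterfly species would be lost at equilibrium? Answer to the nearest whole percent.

z = ln(5/4) / ln(1.364/0.3221) = 0.2231 / 1.4433 = 0.1546
S_new/S_old = (A_new/A_old)^z = 0.31^0.1546 = exp(0.1546 × -1.1712) = 0.8344
Fraction lost = 1 − 0.8344 = 0.1656

17%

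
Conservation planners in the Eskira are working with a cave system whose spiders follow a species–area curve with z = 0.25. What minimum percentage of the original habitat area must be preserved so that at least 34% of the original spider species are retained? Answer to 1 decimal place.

1.3%

Need (A_new/A_old)^0.25 = 0.34, so A_new/A_old = 0.34^(1/0.25) = 0.34^4
ln(A_new/A_old) = ln 0.34 / 0.25 = -1.0788 / 0.25 = -4.3152
A_new/A_old = e^-4.3152 ≈ 0.01336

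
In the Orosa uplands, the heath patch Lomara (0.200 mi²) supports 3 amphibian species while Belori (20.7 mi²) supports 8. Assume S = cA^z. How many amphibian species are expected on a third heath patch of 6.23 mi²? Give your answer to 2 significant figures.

z = ln(8/3) / ln(20.7/0.2) = 0.9808 / 4.6396 = 0.2114
c = 3 / 0.2^0.2114 = 3 / 0.7116 = 4.216
S₃ = 4.216 × 6.23^0.2114 = 4.216 × 1.472 ≈ 6.206

6.2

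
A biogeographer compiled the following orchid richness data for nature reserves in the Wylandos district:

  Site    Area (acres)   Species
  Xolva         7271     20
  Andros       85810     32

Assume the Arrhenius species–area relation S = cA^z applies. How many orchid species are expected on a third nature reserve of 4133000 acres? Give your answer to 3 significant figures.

66.9

z = ln(32/20) / ln(85810/7271) = 0.4700 / 2.4682 = 0.1904
c = 20 / 7271^0.1904 = 20 / 5.437 = 3.679
S₃ = 3.679 × 4133000^0.1904 = 3.679 × 18.19 ≈ 66.92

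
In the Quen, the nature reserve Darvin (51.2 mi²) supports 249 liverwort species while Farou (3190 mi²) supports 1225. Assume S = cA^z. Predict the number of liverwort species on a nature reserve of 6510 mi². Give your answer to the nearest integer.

z = ln(1225/249) / ln(3190/51.2) = 1.5932 / 4.1320 = 0.3856
c = 249 / 51.2^0.3856 = 249 / 4.561 = 54.59
S₃ = 54.59 × 6510^0.3856 = 54.59 × 29.54 ≈ 1613

1613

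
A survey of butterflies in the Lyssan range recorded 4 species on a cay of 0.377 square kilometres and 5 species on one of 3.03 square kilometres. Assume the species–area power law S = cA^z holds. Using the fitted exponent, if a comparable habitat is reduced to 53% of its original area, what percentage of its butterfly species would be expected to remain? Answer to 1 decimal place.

z = ln(5/4) / ln(3.03/0.377) = 0.2231 / 2.0841 = 0.1071
S_new/S_old = (A_new/A_old)^z = 0.53^0.1071 = exp(0.1071 × -0.6349) = 0.9343

93.4%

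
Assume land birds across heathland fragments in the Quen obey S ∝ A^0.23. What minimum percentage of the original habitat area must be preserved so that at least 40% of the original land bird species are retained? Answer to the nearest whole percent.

Need (A_new/A_old)^0.23 = 0.4, so A_new/A_old = 0.4^(1/0.23) = 0.4^4.348
ln(A_new/A_old) = ln 0.4 / 0.23 = -0.9163 / 0.23 = -3.9839
A_new/A_old = e^-3.9839 ≈ 0.01861

2%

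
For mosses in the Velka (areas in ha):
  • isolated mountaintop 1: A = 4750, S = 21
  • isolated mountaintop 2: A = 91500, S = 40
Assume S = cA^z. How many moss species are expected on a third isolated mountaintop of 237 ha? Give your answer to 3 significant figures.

10.9

z = ln(40/21) / ln(91500/4750) = 0.6444 / 2.9582 = 0.2178
c = 21 / 4750^0.2178 = 21 / 6.322 = 3.322
S₃ = 3.322 × 237^0.2178 = 3.322 × 3.291 ≈ 10.93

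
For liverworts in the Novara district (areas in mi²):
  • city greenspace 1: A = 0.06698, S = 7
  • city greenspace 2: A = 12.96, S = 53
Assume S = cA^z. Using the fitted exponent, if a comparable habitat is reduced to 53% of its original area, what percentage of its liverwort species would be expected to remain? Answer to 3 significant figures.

z = ln(53/7) / ln(12.96/0.06698) = 2.0244 / 5.2652 = 0.3845
S_new/S_old = (A_new/A_old)^z = 0.53^0.3845 = exp(0.3845 × -0.6349) = 0.7834

78.3%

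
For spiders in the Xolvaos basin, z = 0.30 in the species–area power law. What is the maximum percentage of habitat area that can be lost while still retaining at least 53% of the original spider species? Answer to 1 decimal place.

Need (A_new/A_old)^0.3 = 0.53, so A_new/A_old = 0.53^(1/0.3) = 0.53^3.333
ln(A_new/A_old) = ln 0.53 / 0.3 = -0.6349 / 0.3 = -2.1163
A_new/A_old = e^-2.1163 ≈ 0.1205
Fraction that can be lost = 1 − 0.1205 = 0.8795

88.0%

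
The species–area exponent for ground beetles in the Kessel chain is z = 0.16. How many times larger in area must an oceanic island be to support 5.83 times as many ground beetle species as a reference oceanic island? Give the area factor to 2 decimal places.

61013.86

(A₂/A₁)^0.16 = 5.83, so A₂/A₁ = 5.83^(1/0.16) = 5.83^6.25
ln(A₂/A₁) = ln 5.83 / 0.16 = 1.7630 / 0.16 = 11.0189
A₂/A₁ = e^11.0189 ≈ 61014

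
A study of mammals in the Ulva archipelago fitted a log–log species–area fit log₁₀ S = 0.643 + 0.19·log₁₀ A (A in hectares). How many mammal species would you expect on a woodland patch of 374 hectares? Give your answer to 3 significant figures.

S = 4.395 × 374^0.19
ln S = ln 4.395 + 0.19 × ln 374 = 1.4806 + 0.19 × 5.9243 = 2.6062
S = e^2.6062 ≈ 13.55

13.5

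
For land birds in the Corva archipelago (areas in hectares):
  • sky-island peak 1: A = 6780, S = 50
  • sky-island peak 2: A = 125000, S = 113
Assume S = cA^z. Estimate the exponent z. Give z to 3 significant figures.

Taking logs: ln S = ln c + z ln A, so z = (ln S₂ − ln S₁)/(ln A₂ − ln A₁).
z = ln(113/50) / ln(125000/6780) = ln(2.26) / ln(18.44) = 0.8154 / 2.9143 = 0.2798

0.280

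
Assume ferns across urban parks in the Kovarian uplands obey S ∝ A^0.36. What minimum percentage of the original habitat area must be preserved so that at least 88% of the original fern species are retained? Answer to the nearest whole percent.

Need (A_new/A_old)^0.36 = 0.88, so A_new/A_old = 0.88^(1/0.36) = 0.88^2.778
ln(A_new/A_old) = ln 0.88 / 0.36 = -0.1278 / 0.36 = -0.3551
A_new/A_old = e^-0.3551 ≈ 0.7011

70%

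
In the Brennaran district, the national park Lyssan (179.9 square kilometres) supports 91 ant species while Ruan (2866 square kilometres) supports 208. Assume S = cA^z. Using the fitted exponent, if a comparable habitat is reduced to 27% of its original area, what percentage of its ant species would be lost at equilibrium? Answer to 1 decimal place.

32.4%

z = ln(208/91) / ln(2866/179.9) = 0.8267 / 2.7683 = 0.2986
S_new/S_old = (A_new/A_old)^z = 0.27^0.2986 = exp(0.2986 × -1.3093) = 0.6764
Fraction lost = 1 − 0.6764 = 0.3236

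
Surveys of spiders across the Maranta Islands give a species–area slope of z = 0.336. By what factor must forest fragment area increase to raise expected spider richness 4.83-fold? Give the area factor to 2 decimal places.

(A₂/A₁)^0.336 = 4.83, so A₂/A₁ = 4.83^(1/0.336) = 4.83^2.976
ln(A₂/A₁) = ln 4.83 / 0.336 = 1.5748 / 0.336 = 4.6870
A₂/A₁ = e^4.6870 ≈ 108.5

108.53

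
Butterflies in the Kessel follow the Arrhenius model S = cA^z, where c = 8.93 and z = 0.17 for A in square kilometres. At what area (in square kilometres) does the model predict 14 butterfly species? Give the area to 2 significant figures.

14 = 8.93 × A^0.17  ⇒  A^0.17 = 14/8.93 = 1.568
ln A = ln(1.568) / 0.17 = 0.4496 / 0.17 = 2.6449
A = e^2.6449 ≈ 14.08 square kilometres

14 square kilometres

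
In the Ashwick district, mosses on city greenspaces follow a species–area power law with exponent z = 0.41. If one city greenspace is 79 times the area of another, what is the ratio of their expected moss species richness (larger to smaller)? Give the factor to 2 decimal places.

6.00

S₂/S₁ = (A₂/A₁)^z = 79^0.41
ln(S₂/S₁) = 0.41 × ln 79 = 0.41 × 4.3694 = 1.7915
S₂/S₁ = e^1.7915 ≈ 5.998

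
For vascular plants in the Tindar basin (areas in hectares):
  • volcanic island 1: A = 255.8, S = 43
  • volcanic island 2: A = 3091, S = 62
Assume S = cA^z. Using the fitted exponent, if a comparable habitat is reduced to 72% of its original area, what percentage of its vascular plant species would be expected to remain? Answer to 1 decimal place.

z = ln(62/43) / ln(3091/255.8) = 0.3659 / 2.4919 = 0.1469
S_new/S_old = (A_new/A_old)^z = 0.72^0.1469 = exp(0.1469 × -0.3285) = 0.9529

95.3%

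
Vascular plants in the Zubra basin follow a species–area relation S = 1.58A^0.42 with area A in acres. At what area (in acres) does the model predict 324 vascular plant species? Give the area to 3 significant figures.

324 = 1.58 × A^0.42  ⇒  A^0.42 = 324/1.58 = 205.1
ln A = ln(205.1) / 0.42 = 5.3233 / 0.42 = 12.6746
A = e^12.6746 ≈ 319518 acres

320000 acres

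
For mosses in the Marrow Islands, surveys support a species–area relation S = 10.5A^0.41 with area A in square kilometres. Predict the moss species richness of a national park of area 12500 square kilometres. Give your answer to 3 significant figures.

S = 10.5 × 12500^0.41
ln S = ln 10.5 + 0.41 × ln 12500 = 2.3514 + 0.41 × 9.4335 = 6.2191
S = e^6.2191 ≈ 502.3

502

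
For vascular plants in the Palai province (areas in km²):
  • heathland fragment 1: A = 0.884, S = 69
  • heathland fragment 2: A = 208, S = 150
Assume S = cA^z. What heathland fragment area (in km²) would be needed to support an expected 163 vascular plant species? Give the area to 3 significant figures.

373 km²

z = ln(150/69) / ln(208/0.884) = 0.7765 / 5.4608 = 0.1422
c = 69 / 0.884^0.1422 = 69 / 0.9826 = 70.22
A = (163/70.22)^(1/0.1422) ⇒ ln A = ln(2.321)/0.1422 = 5.9220
A = e^5.9220 ≈ 373.2 km²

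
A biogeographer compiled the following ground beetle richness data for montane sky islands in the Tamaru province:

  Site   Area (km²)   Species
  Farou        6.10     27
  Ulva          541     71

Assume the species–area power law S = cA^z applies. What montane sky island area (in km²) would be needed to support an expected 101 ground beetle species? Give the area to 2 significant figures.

z = ln(71/27) / ln(541/6.1) = 0.9668 / 4.4851 = 0.2156
c = 27 / 6.1^0.2156 = 27 / 1.477 = 18.28
A = (101/18.28)^(1/0.2156) ⇒ ln A = ln(5.524)/0.2156 = 7.9284
A = e^7.9284 ≈ 2775 km²

2800 km²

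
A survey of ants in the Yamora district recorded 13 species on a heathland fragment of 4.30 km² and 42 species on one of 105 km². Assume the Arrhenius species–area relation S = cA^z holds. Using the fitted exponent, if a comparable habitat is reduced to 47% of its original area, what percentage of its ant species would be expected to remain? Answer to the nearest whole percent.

76%

z = ln(42/13) / ln(105/4.3) = 1.1727 / 3.1953 = 0.3670
S_new/S_old = (A_new/A_old)^z = 0.47^0.3670 = exp(0.3670 × -0.7550) = 0.758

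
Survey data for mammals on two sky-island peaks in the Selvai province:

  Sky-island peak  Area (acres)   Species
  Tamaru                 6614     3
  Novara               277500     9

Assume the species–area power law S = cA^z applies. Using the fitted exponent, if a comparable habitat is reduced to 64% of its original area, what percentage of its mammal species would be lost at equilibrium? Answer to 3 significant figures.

12.3%

z = ln(9/3) / ln(277500/6614) = 1.0986 / 3.7366 = 0.2940
S_new/S_old = (A_new/A_old)^z = 0.64^0.2940 = exp(0.2940 × -0.4463) = 0.877
Fraction lost = 1 − 0.877 = 0.123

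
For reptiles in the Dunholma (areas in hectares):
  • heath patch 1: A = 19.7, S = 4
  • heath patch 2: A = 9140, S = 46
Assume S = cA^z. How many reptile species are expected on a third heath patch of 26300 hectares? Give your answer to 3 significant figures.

z = ln(46/4) / ln(9140/19.7) = 2.4423 / 6.1398 = 0.3978
c = 4 / 19.7^0.3978 = 4 / 3.273 = 1.222
S₃ = 1.222 × 26300^0.3978 = 1.222 × 57.31 ≈ 70.04

70.0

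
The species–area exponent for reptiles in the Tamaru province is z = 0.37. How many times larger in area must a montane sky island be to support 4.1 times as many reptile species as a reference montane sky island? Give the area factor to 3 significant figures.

45.3

(A₂/A₁)^0.37 = 4.1, so A₂/A₁ = 4.1^(1/0.37) = 4.1^2.703
ln(A₂/A₁) = ln 4.1 / 0.37 = 1.4110 / 0.37 = 3.8135
A₂/A₁ = e^3.8135 ≈ 45.31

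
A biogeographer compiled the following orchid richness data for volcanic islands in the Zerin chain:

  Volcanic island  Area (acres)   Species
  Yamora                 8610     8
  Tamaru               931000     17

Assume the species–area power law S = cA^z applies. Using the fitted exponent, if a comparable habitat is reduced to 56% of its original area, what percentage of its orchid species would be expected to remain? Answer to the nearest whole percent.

z = ln(17/8) / ln(931000/8610) = 0.7538 / 4.6833 = 0.1609
S_new/S_old = (A_new/A_old)^z = 0.56^0.1609 = exp(0.1609 × -0.5798) = 0.9109

91%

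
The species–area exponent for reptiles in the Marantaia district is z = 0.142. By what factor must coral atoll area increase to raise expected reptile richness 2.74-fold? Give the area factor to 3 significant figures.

(A₂/A₁)^0.142 = 2.74, so A₂/A₁ = 2.74^(1/0.142) = 2.74^7.042
ln(A₂/A₁) = ln 2.74 / 0.142 = 1.0080 / 0.142 = 7.0983
A₂/A₁ = e^7.0983 ≈ 1210

1210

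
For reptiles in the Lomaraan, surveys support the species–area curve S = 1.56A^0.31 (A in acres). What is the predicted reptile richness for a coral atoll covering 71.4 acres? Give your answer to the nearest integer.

6

S = 1.56 × 71.4^0.31 = 1.56 × 3.755 ≈ 5.858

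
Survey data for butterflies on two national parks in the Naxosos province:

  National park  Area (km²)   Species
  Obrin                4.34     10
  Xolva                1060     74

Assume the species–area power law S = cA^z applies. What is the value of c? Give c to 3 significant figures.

5.86

z = ln(S₂/S₁) / ln(A₂/A₁) = ln(74/10) / ln(1060/4.34) = 2.0015 / 5.4981 = 0.3640
c = S₁ / A₁^z = 10 / 4.34^0.3640 = 10 / 1.706 = 5.861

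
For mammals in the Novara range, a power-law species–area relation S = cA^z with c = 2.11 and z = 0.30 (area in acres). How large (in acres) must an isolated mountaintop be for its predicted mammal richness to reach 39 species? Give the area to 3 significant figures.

39 = 2.11 × A^0.3  ⇒  A^0.3 = 39/2.11 = 18.48
ln A = ln(18.48) / 0.3 = 2.9169 / 0.3 = 9.7229
A = e^9.7229 ≈ 16696 acres

16700 acres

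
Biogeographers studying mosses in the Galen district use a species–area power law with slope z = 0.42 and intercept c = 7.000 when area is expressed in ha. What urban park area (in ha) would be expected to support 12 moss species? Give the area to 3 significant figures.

3.61 ha

12 = 7 × A^0.42  ⇒  A^0.42 = 12/7 = 1.714
ln A = ln(1.714) / 0.42 = 0.5390 / 0.42 = 1.2833
A = e^1.2833 ≈ 3.609 ha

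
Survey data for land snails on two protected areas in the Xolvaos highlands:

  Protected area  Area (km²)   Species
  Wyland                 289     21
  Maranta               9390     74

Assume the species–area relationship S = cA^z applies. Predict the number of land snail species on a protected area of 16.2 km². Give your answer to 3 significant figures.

z = ln(74/21) / ln(9390/289) = 1.2595 / 3.4810 = 0.3618
c = 21 / 289^0.3618 = 21 / 7.77 = 2.703
S₃ = 2.703 × 16.2^0.3618 = 2.703 × 2.739 ≈ 7.403

7.40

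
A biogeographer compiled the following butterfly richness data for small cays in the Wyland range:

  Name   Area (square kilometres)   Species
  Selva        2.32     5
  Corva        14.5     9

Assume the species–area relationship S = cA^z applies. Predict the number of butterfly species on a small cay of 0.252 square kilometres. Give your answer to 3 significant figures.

z = ln(9/5) / ln(14.5/2.32) = 0.5878 / 1.8326 = 0.3207
c = 5 / 2.32^0.3207 = 5 / 1.31 = 3.817
S₃ = 3.817 × 0.252^0.3207 = 3.817 × 0.6427 ≈ 2.453

2.45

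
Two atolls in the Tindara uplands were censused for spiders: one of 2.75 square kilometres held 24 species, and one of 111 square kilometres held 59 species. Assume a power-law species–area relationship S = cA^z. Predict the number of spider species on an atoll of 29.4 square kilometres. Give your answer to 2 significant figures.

z = ln(59/24) / ln(111/2.75) = 0.8995 / 3.6979 = 0.2432
c = 24 / 2.75^0.2432 = 24 / 1.279 = 18.76
S₃ = 18.76 × 29.4^0.2432 = 18.76 × 2.276 ≈ 42.71

43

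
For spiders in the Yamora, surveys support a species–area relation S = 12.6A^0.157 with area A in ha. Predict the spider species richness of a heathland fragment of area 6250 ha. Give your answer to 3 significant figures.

49.7

S = 12.6 × 6250^0.157
ln S = ln 12.6 + 0.157 × ln 6250 = 2.5337 + 0.157 × 8.7403 = 3.9059
S = e^3.9059 ≈ 49.7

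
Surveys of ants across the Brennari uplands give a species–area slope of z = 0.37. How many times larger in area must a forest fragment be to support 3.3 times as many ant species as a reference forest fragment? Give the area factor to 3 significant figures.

25.2

(A₂/A₁)^0.37 = 3.3, so A₂/A₁ = 3.3^(1/0.37) = 3.3^2.703
ln(A₂/A₁) = ln 3.3 / 0.37 = 1.1939 / 0.37 = 3.2268
A₂/A₁ = e^3.2268 ≈ 25.2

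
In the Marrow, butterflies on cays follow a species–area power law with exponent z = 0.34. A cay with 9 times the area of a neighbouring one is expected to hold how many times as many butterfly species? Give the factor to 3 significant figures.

2.11

S₂/S₁ = (A₂/A₁)^z = 9^0.34
ln(S₂/S₁) = 0.34 × ln 9 = 0.34 × 2.1972 = 0.7471
S₂/S₁ = e^0.7471 ≈ 2.111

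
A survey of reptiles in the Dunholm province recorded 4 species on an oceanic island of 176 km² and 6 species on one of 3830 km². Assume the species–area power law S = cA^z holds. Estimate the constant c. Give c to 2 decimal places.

2.03

z = ln(S₂/S₁) / ln(A₂/A₁) = ln(6/4) / ln(3830/176) = 0.4055 / 3.0801 = 0.1316
c = S₁ / A₁^z = 4 / 176^0.1316 = 4 / 1.975 = 2.025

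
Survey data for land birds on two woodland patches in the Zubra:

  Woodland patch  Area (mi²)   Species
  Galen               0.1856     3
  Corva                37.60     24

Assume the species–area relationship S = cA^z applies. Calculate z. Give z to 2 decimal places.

Taking logs: ln S = ln c + z ln A, so z = (ln S₂ − ln S₁)/(ln A₂ − ln A₁).
z = ln(24/3) / ln(37.6/0.1856) = ln(8) / ln(202.6) = 2.0794 / 5.3112 = 0.3915

0.39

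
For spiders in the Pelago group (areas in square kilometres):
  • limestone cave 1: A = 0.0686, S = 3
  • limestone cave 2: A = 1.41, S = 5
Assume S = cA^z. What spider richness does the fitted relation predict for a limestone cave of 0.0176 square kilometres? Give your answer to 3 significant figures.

z = ln(5/3) / ln(1.41/0.0686) = 0.5108 / 3.0231 = 0.1690
c = 3 / 0.0686^0.1690 = 3 / 0.6359 = 4.718
S₃ = 4.718 × 0.0176^0.1690 = 4.718 × 0.5053 ≈ 2.384

2.38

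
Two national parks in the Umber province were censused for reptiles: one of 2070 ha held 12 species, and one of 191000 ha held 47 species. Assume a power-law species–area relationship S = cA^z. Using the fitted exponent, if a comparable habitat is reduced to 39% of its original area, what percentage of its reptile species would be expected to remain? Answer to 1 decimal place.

z = ln(47/12) / ln(191000/2070) = 1.3652 / 4.5247 = 0.3017
S_new/S_old = (A_new/A_old)^z = 0.39^0.3017 = exp(0.3017 × -0.9416) = 0.7527

75.3%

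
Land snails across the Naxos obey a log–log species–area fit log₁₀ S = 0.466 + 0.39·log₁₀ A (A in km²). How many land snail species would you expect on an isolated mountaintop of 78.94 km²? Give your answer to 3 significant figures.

S = 2.924 × 78.94^0.39 = 2.924 × 5.495 ≈ 16.07

16.1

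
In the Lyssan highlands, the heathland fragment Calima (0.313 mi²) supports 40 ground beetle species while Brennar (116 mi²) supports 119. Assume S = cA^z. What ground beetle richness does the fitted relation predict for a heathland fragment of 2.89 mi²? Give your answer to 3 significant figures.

60.3

z = ln(119/40) / ln(116/0.313) = 1.0902 / 5.9151 = 0.1843
c = 40 / 0.313^0.1843 = 40 / 0.8073 = 49.55
S₃ = 49.55 × 2.89^0.1843 = 49.55 × 1.216 ≈ 60.25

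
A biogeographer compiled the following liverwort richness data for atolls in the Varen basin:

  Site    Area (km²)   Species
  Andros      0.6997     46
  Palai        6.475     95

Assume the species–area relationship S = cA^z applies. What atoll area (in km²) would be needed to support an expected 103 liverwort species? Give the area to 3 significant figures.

z = ln(95/46) / ln(6.475/0.6997) = 0.7252 / 2.2251 = 0.3259
c = 46 / 0.6997^0.3259 = 46 / 0.8901 = 51.68
A = (103/51.68)^(1/0.3259) ⇒ ln A = ln(1.993)/0.3259 = 2.1160
A = e^2.1160 ≈ 8.298 km²

8.30 km²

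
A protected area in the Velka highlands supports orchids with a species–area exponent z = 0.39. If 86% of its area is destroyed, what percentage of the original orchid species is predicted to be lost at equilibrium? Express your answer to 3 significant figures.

53.5%

S_new/S_old = (A_new/A_old)^z = 0.14^0.39
= exp(0.39 × ln 0.14) = exp(0.39 × -1.9661) = exp(-0.7668) ≈ 0.4645
Fraction lost = 1 − 0.4645 = 0.5355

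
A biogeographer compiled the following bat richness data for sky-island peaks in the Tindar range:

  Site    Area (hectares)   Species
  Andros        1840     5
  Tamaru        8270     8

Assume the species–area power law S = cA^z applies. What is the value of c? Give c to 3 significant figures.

0.476

z = ln(S₂/S₁) / ln(A₂/A₁) = ln(8/5) / ln(8270/1840) = 0.4700 / 1.5029 = 0.3127
c = S₁ / A₁^z = 5 / 1840^0.3127 = 5 / 10.5 = 0.4764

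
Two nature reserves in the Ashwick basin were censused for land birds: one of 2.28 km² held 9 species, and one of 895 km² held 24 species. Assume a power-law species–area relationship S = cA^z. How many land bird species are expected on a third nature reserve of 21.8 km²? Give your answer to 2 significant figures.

13

z = ln(24/9) / ln(895/2.28) = 0.9808 / 5.9726 = 0.1642
c = 9 / 2.28^0.1642 = 9 / 1.145 = 7.861
S₃ = 7.861 × 21.8^0.1642 = 7.861 × 1.659 ≈ 13.04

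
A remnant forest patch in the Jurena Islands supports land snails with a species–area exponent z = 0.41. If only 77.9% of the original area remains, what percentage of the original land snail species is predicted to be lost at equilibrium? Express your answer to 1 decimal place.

S_new/S_old = (A_new/A_old)^z = 0.779^0.41
= exp(0.41 × ln 0.779) = exp(0.41 × -0.2497) = exp(-0.1024) ≈ 0.9027
Fraction lost = 1 − 0.9027 = 0.09733

9.7%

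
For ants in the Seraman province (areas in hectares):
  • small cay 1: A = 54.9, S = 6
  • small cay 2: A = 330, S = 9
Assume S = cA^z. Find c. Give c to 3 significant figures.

z = ln(S₂/S₁) / ln(A₂/A₁) = ln(9/6) / ln(330/54.9) = 0.4055 / 1.7936 = 0.2261
c = S₁ / A₁^z = 6 / 54.9^0.2261 = 6 / 2.473 = 2.426

2.43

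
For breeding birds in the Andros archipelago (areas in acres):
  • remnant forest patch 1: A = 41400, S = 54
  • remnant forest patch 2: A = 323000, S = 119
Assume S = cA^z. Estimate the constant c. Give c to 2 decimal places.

z = ln(S₂/S₁) / ln(A₂/A₁) = ln(119/54) / ln(323000/41400) = 0.7901 / 2.0544 = 0.3846
c = S₁ / A₁^z = 54 / 41400^0.3846 = 54 / 59.67 = 0.905

0.90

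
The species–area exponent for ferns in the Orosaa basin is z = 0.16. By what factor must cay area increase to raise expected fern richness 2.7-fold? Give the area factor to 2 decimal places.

(A₂/A₁)^0.16 = 2.7, so A₂/A₁ = 2.7^(1/0.16) = 2.7^6.25
ln(A₂/A₁) = ln 2.7 / 0.16 = 0.9933 / 0.16 = 6.2078
A₂/A₁ = e^6.2078 ≈ 496.6

496.62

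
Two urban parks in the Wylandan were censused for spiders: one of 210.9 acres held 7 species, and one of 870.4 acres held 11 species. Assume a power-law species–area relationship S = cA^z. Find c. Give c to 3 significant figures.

z = ln(S₂/S₁) / ln(A₂/A₁) = ln(11/7) / ln(870.4/210.9) = 0.4520 / 1.4176 = 0.3188
c = S₁ / A₁^z = 7 / 210.9^0.3188 = 7 / 5.508 = 1.271

1.27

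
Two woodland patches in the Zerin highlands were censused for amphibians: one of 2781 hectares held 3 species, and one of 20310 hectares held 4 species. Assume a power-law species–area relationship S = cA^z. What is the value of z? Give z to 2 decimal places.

Taking logs: ln S = ln c + z ln A, so z = (ln S₂ − ln S₁)/(ln A₂ − ln A₁).
z = ln(4/3) / ln(20310/2781) = ln(1.333) / ln(7.303) = 0.2877 / 1.9883 = 0.1447

0.14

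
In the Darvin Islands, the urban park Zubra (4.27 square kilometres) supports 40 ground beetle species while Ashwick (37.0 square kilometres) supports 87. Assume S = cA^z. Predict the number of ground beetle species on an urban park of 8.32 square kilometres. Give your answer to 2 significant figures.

z = ln(87/40) / ln(37/4.27) = 0.7770 / 2.1593 = 0.3599
c = 40 / 4.27^0.3599 = 40 / 1.686 = 23.72
S₃ = 23.72 × 8.32^0.3599 = 23.72 × 2.143 ≈ 50.85

51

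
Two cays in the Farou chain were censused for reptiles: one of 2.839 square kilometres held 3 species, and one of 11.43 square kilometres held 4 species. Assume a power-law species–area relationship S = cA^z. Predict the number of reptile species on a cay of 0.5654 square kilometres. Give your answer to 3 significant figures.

z = ln(4/3) / ln(11.43/2.839) = 0.2877 / 1.3928 = 0.2066
c = 3 / 2.839^0.2066 = 3 / 1.241 = 2.418
S₃ = 2.418 × 0.5654^0.2066 = 2.418 × 0.8889 ≈ 2.15

2.15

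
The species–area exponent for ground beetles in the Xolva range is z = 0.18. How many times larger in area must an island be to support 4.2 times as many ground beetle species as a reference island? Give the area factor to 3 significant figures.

2900

(A₂/A₁)^0.18 = 4.2, so A₂/A₁ = 4.2^(1/0.18) = 4.2^5.556
ln(A₂/A₁) = ln 4.2 / 0.18 = 1.4351 / 0.18 = 7.9727
A₂/A₁ = e^7.9727 ≈ 2901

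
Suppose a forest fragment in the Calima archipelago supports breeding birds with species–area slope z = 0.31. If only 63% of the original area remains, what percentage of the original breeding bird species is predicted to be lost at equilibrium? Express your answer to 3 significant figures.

13.3%

S_new/S_old = (A_new/A_old)^z = 0.63^0.31
= exp(0.31 × ln 0.63) = exp(0.31 × -0.4620) = exp(-0.1432) ≈ 0.8666
Fraction lost = 1 − 0.8666 = 0.1334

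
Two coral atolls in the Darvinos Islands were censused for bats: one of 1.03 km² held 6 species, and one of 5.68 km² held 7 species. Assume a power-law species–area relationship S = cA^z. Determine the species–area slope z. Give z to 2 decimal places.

Taking logs: ln S = ln c + z ln A, so z = (ln S₂ − ln S₁)/(ln A₂ − ln A₁).
z = ln(7/6) / ln(5.68/1.03) = ln(1.167) / ln(5.515) = 0.1542 / 1.7074 = 0.0903

0.09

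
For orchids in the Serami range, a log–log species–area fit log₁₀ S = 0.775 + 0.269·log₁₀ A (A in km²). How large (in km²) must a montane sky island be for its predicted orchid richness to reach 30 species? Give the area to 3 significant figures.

407 km²

30 = 5.957 × A^0.269  ⇒  A^0.269 = 30/5.957 = 5.036
ln A = ln(5.036) / 0.269 = 1.6167 / 0.269 = 6.0100
A = e^6.0100 ≈ 407.5 km²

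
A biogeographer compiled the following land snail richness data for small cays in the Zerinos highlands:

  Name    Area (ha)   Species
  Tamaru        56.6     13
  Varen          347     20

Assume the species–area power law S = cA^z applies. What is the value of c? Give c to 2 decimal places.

z = ln(S₂/S₁) / ln(A₂/A₁) = ln(20/13) / ln(347/56.6) = 0.4308 / 1.8133 = 0.2376
c = S₁ / A₁^z = 13 / 56.6^0.2376 = 13 / 2.609 = 4.983

4.98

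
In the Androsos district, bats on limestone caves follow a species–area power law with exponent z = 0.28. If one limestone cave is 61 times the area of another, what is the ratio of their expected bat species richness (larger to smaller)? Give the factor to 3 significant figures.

S₂/S₁ = (A₂/A₁)^z = 61^0.28
ln(S₂/S₁) = 0.28 × ln 61 = 0.28 × 4.1109 = 1.1510
S₂/S₁ = e^1.1510 ≈ 3.161

3.16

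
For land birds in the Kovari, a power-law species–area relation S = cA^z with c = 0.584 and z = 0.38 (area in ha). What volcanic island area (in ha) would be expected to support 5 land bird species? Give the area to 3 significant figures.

285 ha

5 = 0.584 × A^0.38  ⇒  A^0.38 = 5/0.584 = 8.562
ln A = ln(8.562) / 0.38 = 2.1473 / 0.38 = 5.6508
A = e^5.6508 ≈ 284.5 ha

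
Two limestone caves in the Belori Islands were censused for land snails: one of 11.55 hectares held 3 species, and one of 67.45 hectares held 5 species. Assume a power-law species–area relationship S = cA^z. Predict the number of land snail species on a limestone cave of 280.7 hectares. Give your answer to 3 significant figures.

z = ln(5/3) / ln(67.45/11.55) = 0.5108 / 1.7647 = 0.2895
c = 3 / 11.55^0.2895 = 3 / 2.03 = 1.478
S₃ = 1.478 × 280.7^0.2895 = 1.478 × 5.113 ≈ 7.555

7.55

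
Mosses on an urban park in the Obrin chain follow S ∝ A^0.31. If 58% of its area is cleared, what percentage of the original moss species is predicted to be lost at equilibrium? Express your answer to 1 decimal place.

S_new/S_old = (A_new/A_old)^z = 0.42^0.31
= exp(0.31 × ln 0.42) = exp(0.31 × -0.8675) = exp(-0.2689) ≈ 0.7642
Fraction lost = 1 − 0.7642 = 0.2358

23.6%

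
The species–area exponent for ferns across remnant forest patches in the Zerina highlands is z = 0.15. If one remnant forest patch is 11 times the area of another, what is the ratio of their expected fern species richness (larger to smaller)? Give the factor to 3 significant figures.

1.43

S₂/S₁ = (A₂/A₁)^z = 11^0.15
ln(S₂/S₁) = 0.15 × ln 11 = 0.15 × 2.3979 = 0.3597
S₂/S₁ = e^0.3597 ≈ 1.433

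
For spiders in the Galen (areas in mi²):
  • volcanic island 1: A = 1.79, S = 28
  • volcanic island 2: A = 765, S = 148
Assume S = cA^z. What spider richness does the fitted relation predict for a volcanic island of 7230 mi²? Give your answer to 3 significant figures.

274

z = ln(148/28) / ln(765/1.79) = 1.6650 / 6.0577 = 0.2749
c = 28 / 1.79^0.2749 = 28 / 1.174 = 23.86
S₃ = 23.86 × 7230^0.2749 = 23.86 × 11.5 ≈ 274.4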